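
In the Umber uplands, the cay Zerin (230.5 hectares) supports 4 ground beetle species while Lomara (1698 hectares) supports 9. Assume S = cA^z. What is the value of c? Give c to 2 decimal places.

0.44

z = ln(S₂/S₁) / ln(A₂/A₁) = ln(9/4) / ln(1698/230.5) = 0.8109 / 1.9970 = 0.4061
c = S₁ / A₁^z = 4 / 230.5^0.4061 = 4 / 9.108 = 0.4392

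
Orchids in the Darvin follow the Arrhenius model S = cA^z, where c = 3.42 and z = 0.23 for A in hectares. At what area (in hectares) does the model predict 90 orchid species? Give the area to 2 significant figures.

90 = 3.42 × A^0.23  ⇒  A^0.23 = 90/3.42 = 26.32
ln A = ln(26.32) / 0.23 = 3.2702 / 0.23 = 14.2181
A = e^14.2181 ≈ 1495732 hectares

1500000 hectares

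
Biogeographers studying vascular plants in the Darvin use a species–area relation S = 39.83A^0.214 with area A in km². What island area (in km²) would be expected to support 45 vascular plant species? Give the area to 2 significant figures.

1.8 km²

45 = 39.83 × A^0.214  ⇒  A^0.214 = 45/39.83 = 1.13
ln A = ln(1.13) / 0.214 = 0.1220 / 0.214 = 0.5703
A = e^0.5703 ≈ 1.769 km²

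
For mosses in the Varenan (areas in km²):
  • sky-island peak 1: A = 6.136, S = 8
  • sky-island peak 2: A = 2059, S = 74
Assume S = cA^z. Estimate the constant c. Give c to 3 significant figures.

z = ln(S₂/S₁) / ln(A₂/A₁) = ln(74/8) / ln(2059/6.136) = 2.2246 / 5.8158 = 0.3825
c = S₁ / A₁^z = 8 / 6.136^0.3825 = 8 / 2.002 = 3.997

4.00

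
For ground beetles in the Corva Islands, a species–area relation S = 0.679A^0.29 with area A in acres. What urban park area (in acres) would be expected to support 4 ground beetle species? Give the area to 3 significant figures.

453 acres

4 = 0.679 × A^0.29  ⇒  A^0.29 = 4/0.679 = 5.891
ln A = ln(5.891) / 0.29 = 1.7734 / 0.29 = 6.1153
A = e^6.1153 ≈ 452.7 acres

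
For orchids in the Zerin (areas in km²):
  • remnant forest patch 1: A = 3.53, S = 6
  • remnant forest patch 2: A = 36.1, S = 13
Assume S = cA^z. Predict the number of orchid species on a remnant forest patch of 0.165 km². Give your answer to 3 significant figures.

z = ln(13/6) / ln(36.1/3.53) = 0.7732 / 2.3250 = 0.3326
c = 6 / 3.53^0.3326 = 6 / 1.521 = 3.944
S₃ = 3.944 × 0.165^0.3326 = 3.944 × 0.5492 ≈ 2.166

2.17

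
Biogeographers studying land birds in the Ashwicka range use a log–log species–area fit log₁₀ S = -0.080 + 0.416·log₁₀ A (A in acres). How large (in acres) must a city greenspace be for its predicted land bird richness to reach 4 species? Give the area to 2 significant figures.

44 acres

4 = 0.8318 × A^0.416  ⇒  A^0.416 = 4/0.8318 = 4.809
ln A = ln(4.809) / 0.416 = 1.5705 / 0.416 = 3.7752
A = e^3.7752 ≈ 43.61 acres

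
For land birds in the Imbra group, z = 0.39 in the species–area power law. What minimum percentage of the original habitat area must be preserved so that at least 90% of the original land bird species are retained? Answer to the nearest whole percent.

Need (A_new/A_old)^0.39 = 0.9, so A_new/A_old = 0.9^(1/0.39) = 0.9^2.564
ln(A_new/A_old) = ln 0.9 / 0.39 = -0.1054 / 0.39 = -0.2702
A_new/A_old = e^-0.2702 ≈ 0.7633

76%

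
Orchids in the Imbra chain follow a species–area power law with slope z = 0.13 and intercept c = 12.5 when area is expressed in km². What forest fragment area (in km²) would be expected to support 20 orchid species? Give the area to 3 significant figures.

20 = 12.5 × A^0.13  ⇒  A^0.13 = 20/12.5 = 1.6
ln A = ln(1.6) / 0.13 = 0.4700 / 0.13 = 3.6154
A = e^3.6154 ≈ 37.17 km²

37.2 km²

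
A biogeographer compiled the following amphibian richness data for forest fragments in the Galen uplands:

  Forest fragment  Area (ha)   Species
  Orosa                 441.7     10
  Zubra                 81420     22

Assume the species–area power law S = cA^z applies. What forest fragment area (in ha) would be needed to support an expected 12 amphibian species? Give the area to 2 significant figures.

z = ln(22/10) / ln(81420/441.7) = 0.7885 / 5.2167 = 0.1511
c = 10 / 441.7^0.1511 = 10 / 2.511 = 3.983
A = (12/3.983)^(1/0.1511) ⇒ ln A = ln(3.013)/0.1511 = 7.2969
A = e^7.2969 ≈ 1476 ha

1500 ha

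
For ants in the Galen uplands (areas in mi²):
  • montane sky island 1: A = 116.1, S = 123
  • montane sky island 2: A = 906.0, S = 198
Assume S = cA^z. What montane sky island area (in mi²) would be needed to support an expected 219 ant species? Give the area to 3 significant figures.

z = ln(198/123) / ln(906/116.1) = 0.4761 / 2.0546 = 0.2317
c = 123 / 116.1^0.2317 = 123 / 3.009 = 40.87
A = (219/40.87)^(1/0.2317) ⇒ ln A = ln(5.358)/0.2317 = 7.2441
A = e^7.2441 ≈ 1400 mi²

1400 mi²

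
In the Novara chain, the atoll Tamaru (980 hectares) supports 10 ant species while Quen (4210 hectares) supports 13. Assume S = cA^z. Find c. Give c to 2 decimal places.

2.89

z = ln(S₂/S₁) / ln(A₂/A₁) = ln(13/10) / ln(4210/980) = 0.2624 / 1.4577 = 0.1800
c = S₁ / A₁^z = 10 / 980^0.1800 = 10 / 3.455 = 2.895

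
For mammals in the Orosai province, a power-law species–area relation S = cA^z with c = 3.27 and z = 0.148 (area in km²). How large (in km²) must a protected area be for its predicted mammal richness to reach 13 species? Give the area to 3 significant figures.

13 = 3.27 × A^0.148  ⇒  A^0.148 = 13/3.27 = 3.976
ln A = ln(3.976) / 0.148 = 1.3802 / 0.148 = 9.3254
A = e^9.3254 ≈ 11219 km²

11200 km²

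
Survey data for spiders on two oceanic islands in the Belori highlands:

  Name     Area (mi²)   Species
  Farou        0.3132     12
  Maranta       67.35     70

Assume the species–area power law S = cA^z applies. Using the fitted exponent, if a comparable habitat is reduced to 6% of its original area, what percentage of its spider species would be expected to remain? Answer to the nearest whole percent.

z = ln(70/12) / ln(67.35/0.3132) = 1.7636 / 5.3708 = 0.3284
S_new/S_old = (A_new/A_old)^z = 0.06^0.3284 = exp(0.3284 × -2.8134) = 0.397

40%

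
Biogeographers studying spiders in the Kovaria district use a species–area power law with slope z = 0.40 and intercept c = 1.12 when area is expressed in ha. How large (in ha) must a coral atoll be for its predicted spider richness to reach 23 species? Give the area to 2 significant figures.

23 = 1.12 × A^0.4  ⇒  A^0.4 = 23/1.12 = 20.54
ln A = ln(20.54) / 0.4 = 3.0222 / 0.4 = 7.5554
A = e^7.5554 ≈ 1911 ha

1900 ha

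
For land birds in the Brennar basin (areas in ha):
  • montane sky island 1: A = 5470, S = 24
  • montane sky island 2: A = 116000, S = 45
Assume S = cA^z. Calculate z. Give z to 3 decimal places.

Taking logs: ln S = ln c + z ln A, so z = (ln S₂ − ln S₁)/(ln A₂ − ln A₁).
z = ln(45/24) / ln(116000/5470) = ln(1.875) / ln(21.21) = 0.6286 / 3.0543 = 0.2058

0.206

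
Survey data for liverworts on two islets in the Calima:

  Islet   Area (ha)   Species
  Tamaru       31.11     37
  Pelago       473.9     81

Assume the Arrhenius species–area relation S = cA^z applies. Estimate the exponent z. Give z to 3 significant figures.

Taking logs: ln S = ln c + z ln A, so z = (ln S₂ − ln S₁)/(ln A₂ − ln A₁).
z = ln(81/37) / ln(473.9/31.11) = ln(2.189) / ln(15.23) = 0.7835 / 2.7235 = 0.2877

0.288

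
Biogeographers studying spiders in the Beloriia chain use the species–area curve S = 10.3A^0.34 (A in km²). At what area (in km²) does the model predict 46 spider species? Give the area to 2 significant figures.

46 = 10.3 × A^0.34  ⇒  A^0.34 = 46/10.3 = 4.466
ln A = ln(4.466) / 0.34 = 1.4965 / 0.34 = 4.4015
A = e^4.4015 ≈ 81.57 km²

82 km²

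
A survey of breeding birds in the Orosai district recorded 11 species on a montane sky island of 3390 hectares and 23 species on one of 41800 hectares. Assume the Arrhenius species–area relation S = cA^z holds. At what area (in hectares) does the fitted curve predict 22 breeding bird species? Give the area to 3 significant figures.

35900 hectares

z = ln(23/11) / ln(41800/3390) = 0.7376 / 2.5121 = 0.2936
c = 11 / 3390^0.2936 = 11 / 10.88 = 1.011
A = (22/1.011)^(1/0.2936) ⇒ ln A = ln(21.76)/0.2936 = 10.4893
A = e^10.4893 ≈ 35928 hectares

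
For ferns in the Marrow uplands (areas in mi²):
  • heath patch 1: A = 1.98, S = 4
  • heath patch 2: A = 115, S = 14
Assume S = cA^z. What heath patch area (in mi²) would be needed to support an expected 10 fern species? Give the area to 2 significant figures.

z = ln(14/4) / ln(115/1.98) = 1.2528 / 4.0618 = 0.3084
c = 4 / 1.98^0.3084 = 4 / 1.235 = 3.24
A = (10/3.24)^(1/0.3084) ⇒ ln A = ln(3.086)/0.3084 = 3.6540
A = e^3.6540 ≈ 38.63 mi²

39 mi²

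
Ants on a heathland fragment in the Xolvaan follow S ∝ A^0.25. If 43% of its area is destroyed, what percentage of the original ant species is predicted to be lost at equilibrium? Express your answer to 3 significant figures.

S_new/S_old = (A_new/A_old)^z = 0.57^0.25
= exp(0.25 × ln 0.57) = exp(0.25 × -0.5621) = exp(-0.1405) ≈ 0.8689
Fraction lost = 1 − 0.8689 = 0.1311

13.1%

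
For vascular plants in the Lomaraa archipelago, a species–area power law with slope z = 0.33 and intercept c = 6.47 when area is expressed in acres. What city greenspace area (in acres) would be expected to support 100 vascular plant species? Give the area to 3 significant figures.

100 = 6.47 × A^0.33  ⇒  A^0.33 = 100/6.47 = 15.46
ln A = ln(15.46) / 0.33 = 2.7380 / 0.33 = 8.2970
A = e^8.2970 ≈ 4012 acres

4010 acres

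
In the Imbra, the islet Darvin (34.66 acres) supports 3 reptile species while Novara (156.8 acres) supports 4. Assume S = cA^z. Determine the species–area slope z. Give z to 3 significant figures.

0.191

Taking logs: ln S = ln c + z ln A, so z = (ln S₂ − ln S₁)/(ln A₂ − ln A₁).
z = ln(4/3) / ln(156.8/34.66) = ln(1.333) / ln(4.524) = 0.2877 / 1.5094 = 0.1906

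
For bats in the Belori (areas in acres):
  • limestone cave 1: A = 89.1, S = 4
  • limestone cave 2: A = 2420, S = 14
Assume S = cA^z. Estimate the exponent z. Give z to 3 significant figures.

0.379

Taking logs: ln S = ln c + z ln A, so z = (ln S₂ − ln S₁)/(ln A₂ − ln A₁).
z = ln(14/4) / ln(2420/89.1) = ln(3.5) / ln(27.16) = 1.2528 / 3.3018 = 0.3794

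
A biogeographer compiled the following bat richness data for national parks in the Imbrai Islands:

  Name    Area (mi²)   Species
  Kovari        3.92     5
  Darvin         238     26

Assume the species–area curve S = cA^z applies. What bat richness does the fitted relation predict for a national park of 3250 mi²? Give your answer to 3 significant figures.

z = ln(26/5) / ln(238/3.92) = 1.6487 / 4.1062 = 0.4015
c = 5 / 3.92^0.4015 = 5 / 1.731 = 2.889
S₃ = 2.889 × 3250^0.4015 = 2.889 × 25.71 ≈ 74.27

74.3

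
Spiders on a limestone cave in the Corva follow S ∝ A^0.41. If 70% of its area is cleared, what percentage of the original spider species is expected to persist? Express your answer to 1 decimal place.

61.0%

S_new/S_old = (A_new/A_old)^z = 0.3^0.41
= exp(0.41 × ln 0.3) = exp(0.41 × -1.2040) = exp(-0.4936) ≈ 0.6104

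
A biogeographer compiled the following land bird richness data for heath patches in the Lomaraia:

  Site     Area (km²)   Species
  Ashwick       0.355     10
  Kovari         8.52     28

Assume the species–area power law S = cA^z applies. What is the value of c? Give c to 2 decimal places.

z = ln(S₂/S₁) / ln(A₂/A₁) = ln(28/10) / ln(8.52/0.355) = 1.0296 / 3.1781 = 0.3240
c = S₁ / A₁^z = 10 / 0.355^0.3240 = 10 / 0.715 = 13.99

13.99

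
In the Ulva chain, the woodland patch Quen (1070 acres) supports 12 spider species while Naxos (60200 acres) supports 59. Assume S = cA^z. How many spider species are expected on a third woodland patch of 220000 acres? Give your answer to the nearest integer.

98

z = ln(59/12) / ln(60200/1070) = 1.5926 / 4.0300 = 0.3952
c = 12 / 1070^0.3952 = 12 / 15.75 = 0.7621
S₃ = 0.7621 × 220000^0.3952 = 0.7621 × 129.2 ≈ 98.46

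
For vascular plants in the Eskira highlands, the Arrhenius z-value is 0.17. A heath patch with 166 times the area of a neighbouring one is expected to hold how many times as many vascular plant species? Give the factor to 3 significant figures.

S₂/S₁ = (A₂/A₁)^z = 166^0.17
ln(S₂/S₁) = 0.17 × ln 166 = 0.17 × 5.1120 = 0.8690
S₂/S₁ = e^0.8690 ≈ 2.385

2.38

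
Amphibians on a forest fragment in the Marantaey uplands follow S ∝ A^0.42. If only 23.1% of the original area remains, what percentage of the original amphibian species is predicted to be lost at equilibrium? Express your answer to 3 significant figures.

46.0%

S_new/S_old = (A_new/A_old)^z = 0.231^0.42
= exp(0.42 × ln 0.231) = exp(0.42 × -1.4653) = exp(-0.6154) ≈ 0.5404
Fraction lost = 1 − 0.5404 = 0.4596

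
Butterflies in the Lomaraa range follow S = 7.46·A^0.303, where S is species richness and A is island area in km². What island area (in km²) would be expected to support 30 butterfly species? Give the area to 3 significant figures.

30 = 7.46 × A^0.303  ⇒  A^0.303 = 30/7.46 = 4.021
ln A = ln(4.021) / 0.303 = 1.3916 / 0.303 = 4.5929
A = e^4.5929 ≈ 98.78 km²

98.8 km²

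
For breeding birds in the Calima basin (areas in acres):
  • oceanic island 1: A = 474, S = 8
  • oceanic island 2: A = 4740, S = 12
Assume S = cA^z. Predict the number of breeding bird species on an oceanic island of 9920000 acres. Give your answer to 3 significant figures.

46.1

z = ln(12/8) / ln(4740/474) = 0.4055 / 2.3026 = 0.1761
c = 8 / 474^0.1761 = 8 / 2.959 = 2.703
S₃ = 2.703 × 9920000^0.1761 = 2.703 × 17.06 ≈ 46.12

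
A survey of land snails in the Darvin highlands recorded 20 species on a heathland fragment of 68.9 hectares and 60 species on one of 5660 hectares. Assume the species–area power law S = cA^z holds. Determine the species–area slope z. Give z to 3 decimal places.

Taking logs: ln S = ln c + z ln A, so z = (ln S₂ − ln S₁)/(ln A₂ − ln A₁).
z = ln(60/20) / ln(5660/68.9) = ln(3) / ln(82.15) = 1.0986 / 4.4085 = 0.2492

0.249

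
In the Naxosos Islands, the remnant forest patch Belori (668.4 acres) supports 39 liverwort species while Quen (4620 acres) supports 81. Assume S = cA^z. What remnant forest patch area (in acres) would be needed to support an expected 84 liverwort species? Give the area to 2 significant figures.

5100 acres

z = ln(81/39) / ln(4620/668.4) = 0.7309 / 1.9333 = 0.3781
c = 39 / 668.4^0.3781 = 39 / 11.7 = 3.335
A = (84/3.335)^(1/0.3781) ⇒ ln A = ln(25.19)/0.3781 = 8.5343
A = e^8.5343 ≈ 5087 acres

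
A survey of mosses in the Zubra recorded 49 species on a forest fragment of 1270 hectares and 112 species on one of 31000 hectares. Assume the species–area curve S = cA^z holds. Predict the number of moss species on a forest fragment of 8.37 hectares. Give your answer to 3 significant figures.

z = ln(112/49) / ln(31000/1270) = 0.8267 / 3.1950 = 0.2587
c = 49 / 1270^0.2587 = 49 / 6.355 = 7.711
S₃ = 7.711 × 8.37^0.2587 = 7.711 × 1.733 ≈ 13.36

13.4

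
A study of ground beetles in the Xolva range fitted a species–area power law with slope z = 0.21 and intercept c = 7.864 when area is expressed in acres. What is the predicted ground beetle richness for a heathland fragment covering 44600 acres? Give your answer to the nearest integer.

74 species

S = 7.864 × 44600^0.21 = 7.864 × 9.47 ≈ 74.47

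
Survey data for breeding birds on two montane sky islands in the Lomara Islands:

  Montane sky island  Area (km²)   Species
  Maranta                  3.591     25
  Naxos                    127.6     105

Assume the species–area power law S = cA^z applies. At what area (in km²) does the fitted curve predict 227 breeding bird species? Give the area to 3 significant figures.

z = ln(105/25) / ln(127.6/3.591) = 1.4351 / 3.5705 = 0.4019
c = 25 / 3.591^0.4019 = 25 / 1.672 = 14.95
A = (227/14.95)^(1/0.4019) ⇒ ln A = ln(15.18)/0.4019 = 6.7671
A = e^6.7671 ≈ 868.8 km²

869 km²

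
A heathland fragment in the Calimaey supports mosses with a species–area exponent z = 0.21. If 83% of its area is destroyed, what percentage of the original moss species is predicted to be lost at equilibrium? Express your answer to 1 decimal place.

31.1%

S_new/S_old = (A_new/A_old)^z = 0.17^0.21
= exp(0.21 × ln 0.17) = exp(0.21 × -1.7720) = exp(-0.3721) ≈ 0.6893
Fraction lost = 1 − 0.6893 = 0.3107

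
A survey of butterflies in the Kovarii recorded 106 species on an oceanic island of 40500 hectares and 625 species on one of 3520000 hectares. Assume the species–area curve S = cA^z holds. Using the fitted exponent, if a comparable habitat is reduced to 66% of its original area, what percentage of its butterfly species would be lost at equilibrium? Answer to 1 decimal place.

15.2%

z = ln(625/106) / ln(3520000/40500) = 1.7743 / 4.4649 = 0.3974
S_new/S_old = (A_new/A_old)^z = 0.66^0.3974 = exp(0.3974 × -0.4155) = 0.8478
Fraction lost = 1 − 0.8478 = 0.1522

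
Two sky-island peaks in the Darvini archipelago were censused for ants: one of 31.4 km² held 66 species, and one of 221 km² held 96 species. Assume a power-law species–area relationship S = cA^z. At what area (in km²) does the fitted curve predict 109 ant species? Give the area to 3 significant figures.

428 km²

z = ln(96/66) / ln(221/31.4) = 0.3747 / 1.9514 = 0.1920
c = 66 / 31.4^0.1920 = 66 / 1.938 = 34.05
A = (109/34.05)^(1/0.1920) ⇒ ln A = ln(3.201)/0.1920 = 6.0596
A = e^6.0596 ≈ 428.2 km²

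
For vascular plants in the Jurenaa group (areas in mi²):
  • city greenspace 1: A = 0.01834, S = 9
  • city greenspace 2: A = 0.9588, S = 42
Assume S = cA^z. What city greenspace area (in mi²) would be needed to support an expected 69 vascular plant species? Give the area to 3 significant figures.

3.43 mi²

z = ln(42/9) / ln(0.9588/0.01834) = 1.5404 / 3.9566 = 0.3893
c = 9 / 0.01834^0.3893 = 9 / 0.2108 = 42.69
A = (69/42.69)^(1/0.3893) ⇒ ln A = ln(1.616)/0.3893 = 1.2330
A = e^1.2330 ≈ 3.432 mi²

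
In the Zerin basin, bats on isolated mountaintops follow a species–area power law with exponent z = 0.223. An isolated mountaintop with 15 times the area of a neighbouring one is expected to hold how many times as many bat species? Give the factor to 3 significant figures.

S₂/S₁ = (A₂/A₁)^z = 15^0.223
ln(S₂/S₁) = 0.223 × ln 15 = 0.223 × 2.7081 = 0.6039
S₂/S₁ = e^0.6039 ≈ 1.829

1.83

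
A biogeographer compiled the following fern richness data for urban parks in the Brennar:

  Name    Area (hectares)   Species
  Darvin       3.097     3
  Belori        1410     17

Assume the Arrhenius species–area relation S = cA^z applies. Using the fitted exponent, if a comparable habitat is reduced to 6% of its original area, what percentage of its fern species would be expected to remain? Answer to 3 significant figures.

45.1%

z = ln(17/3) / ln(1410/3.097) = 1.7346 / 6.1209 = 0.2834
S_new/S_old = (A_new/A_old)^z = 0.06^0.2834 = exp(0.2834 × -2.8134) = 0.4505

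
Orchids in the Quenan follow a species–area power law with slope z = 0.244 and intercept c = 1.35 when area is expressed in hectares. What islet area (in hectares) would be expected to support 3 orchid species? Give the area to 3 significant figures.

26.4 hectares

3 = 1.35 × A^0.244  ⇒  A^0.244 = 3/1.35 = 2.222
ln A = ln(2.222) / 0.244 = 0.7985 / 0.244 = 3.2726
A = e^3.2726 ≈ 26.38 hectares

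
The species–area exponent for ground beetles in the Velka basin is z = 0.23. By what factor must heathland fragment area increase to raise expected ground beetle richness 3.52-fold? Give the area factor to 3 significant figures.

238

(A₂/A₁)^0.23 = 3.52, so A₂/A₁ = 3.52^(1/0.23) = 3.52^4.348
ln(A₂/A₁) = ln 3.52 / 0.23 = 1.2585 / 0.23 = 5.4716
A₂/A₁ = e^5.4716 ≈ 237.8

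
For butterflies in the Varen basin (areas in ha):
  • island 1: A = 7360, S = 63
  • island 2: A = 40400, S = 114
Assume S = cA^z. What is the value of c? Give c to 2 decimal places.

z = ln(S₂/S₁) / ln(A₂/A₁) = ln(114/63) / ln(40400/7360) = 0.5931 / 1.7028 = 0.3483
c = S₁ / A₁^z = 63 / 7360^0.3483 = 63 / 22.22 = 2.835

2.83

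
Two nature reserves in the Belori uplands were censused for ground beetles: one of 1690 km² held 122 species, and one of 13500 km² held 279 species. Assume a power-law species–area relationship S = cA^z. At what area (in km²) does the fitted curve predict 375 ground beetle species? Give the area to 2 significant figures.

28000 km²

z = ln(279/122) / ln(13500/1690) = 0.8272 / 2.0780 = 0.3981
c = 122 / 1690^0.3981 = 122 / 19.27 = 6.33
A = (375/6.33)^(1/0.3981) ⇒ ln A = ln(59.24)/0.3981 = 10.2533
A = e^10.2533 ≈ 28376 km²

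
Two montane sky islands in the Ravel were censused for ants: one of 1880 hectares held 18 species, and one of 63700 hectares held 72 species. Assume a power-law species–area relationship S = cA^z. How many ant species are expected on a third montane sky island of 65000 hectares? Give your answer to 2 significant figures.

z = ln(72/18) / ln(63700/1880) = 1.3863 / 3.5229 = 0.3935
c = 18 / 1880^0.3935 = 18 / 19.43 = 0.9265
S₃ = 0.9265 × 65000^0.3935 = 0.9265 × 78.33 ≈ 72.57

73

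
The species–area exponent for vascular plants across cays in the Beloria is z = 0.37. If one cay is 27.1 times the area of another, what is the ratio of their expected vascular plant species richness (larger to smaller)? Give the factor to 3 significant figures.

3.39

S₂/S₁ = (A₂/A₁)^z = 27.1^0.37
ln(S₂/S₁) = 0.37 × ln 27.1 = 0.37 × 3.2995 = 1.2208
S₂/S₁ = e^1.2208 ≈ 3.39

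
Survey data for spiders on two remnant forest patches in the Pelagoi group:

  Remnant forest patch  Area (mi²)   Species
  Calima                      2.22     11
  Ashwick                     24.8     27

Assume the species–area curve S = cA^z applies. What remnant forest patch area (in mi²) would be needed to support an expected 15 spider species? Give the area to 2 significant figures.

5.1 mi²

z = ln(27/11) / ln(24.8/2.22) = 0.8979 / 2.4133 = 0.3721
c = 11 / 2.22^0.3721 = 11 / 1.345 = 8.176
A = (15/8.176)^(1/0.3721) ⇒ ln A = ln(1.835)/0.3721 = 1.6311
A = e^1.6311 ≈ 5.109 mi²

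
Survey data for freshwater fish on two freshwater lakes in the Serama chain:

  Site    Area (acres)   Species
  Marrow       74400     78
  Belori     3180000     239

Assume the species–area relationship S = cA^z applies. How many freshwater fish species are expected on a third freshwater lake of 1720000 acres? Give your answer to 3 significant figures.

199

z = ln(239/78) / ln(3180000/74400) = 1.1198 / 3.7552 = 0.2982
c = 78 / 74400^0.2982 = 78 / 28.36 = 2.751
S₃ = 2.751 × 1720000^0.2982 = 2.751 × 72.34 ≈ 199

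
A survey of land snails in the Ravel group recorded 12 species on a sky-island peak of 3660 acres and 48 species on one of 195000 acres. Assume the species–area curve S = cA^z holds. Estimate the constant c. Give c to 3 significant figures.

0.686

z = ln(S₂/S₁) / ln(A₂/A₁) = ln(48/12) / ln(195000/3660) = 1.3863 / 3.9755 = 0.3487
c = S₁ / A₁^z = 12 / 3660^0.3487 = 12 / 17.48 = 0.6864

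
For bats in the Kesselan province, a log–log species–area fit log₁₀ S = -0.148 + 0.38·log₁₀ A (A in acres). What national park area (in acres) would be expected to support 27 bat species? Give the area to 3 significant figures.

27 = 0.7112 × A^0.38  ⇒  A^0.38 = 27/0.7112 = 37.96
ln A = ln(37.96) / 0.38 = 3.6366 / 0.38 = 9.5701
A = e^9.5701 ≈ 14329 acres

14300 acres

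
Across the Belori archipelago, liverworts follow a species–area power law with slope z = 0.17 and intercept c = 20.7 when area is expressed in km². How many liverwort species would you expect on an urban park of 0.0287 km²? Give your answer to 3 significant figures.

11.3

S = 20.7 × 0.0287^0.17
ln S = ln 20.7 + 0.17 × ln 0.0287 = 3.0301 + 0.17 × -3.5509 = 2.4265
S = e^2.4265 ≈ 11.32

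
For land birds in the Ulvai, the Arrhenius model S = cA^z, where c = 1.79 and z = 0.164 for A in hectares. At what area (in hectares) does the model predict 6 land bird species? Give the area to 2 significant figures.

6 = 1.79 × A^0.164  ⇒  A^0.164 = 6/1.79 = 3.352
ln A = ln(3.352) / 0.164 = 1.2095 / 0.164 = 7.3753
A = e^7.3753 ≈ 1596 hectares

1600 hectares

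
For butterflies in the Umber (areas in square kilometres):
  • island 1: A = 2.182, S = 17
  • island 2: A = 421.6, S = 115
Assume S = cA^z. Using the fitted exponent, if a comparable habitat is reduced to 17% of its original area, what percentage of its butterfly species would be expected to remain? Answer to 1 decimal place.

52.5%

z = ln(115/17) / ln(421.6/2.182) = 1.9117 / 5.2638 = 0.3632
S_new/S_old = (A_new/A_old)^z = 0.17^0.3632 = exp(0.3632 × -1.7720) = 0.5254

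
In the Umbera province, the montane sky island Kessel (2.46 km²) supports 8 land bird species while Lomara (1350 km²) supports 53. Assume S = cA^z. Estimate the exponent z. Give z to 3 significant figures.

0.300

Taking logs: ln S = ln c + z ln A, so z = (ln S₂ − ln S₁)/(ln A₂ − ln A₁).
z = ln(53/8) / ln(1350/2.46) = ln(6.625) / ln(548.8) = 1.8909 / 6.3077 = 0.2998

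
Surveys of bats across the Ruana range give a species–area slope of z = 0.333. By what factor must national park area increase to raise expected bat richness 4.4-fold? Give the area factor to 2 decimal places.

85.56

(A₂/A₁)^0.333 = 4.4, so A₂/A₁ = 4.4^(1/0.333) = 4.4^3.003
ln(A₂/A₁) = ln 4.4 / 0.333 = 1.4816 / 0.333 = 4.4493
A₂/A₁ = e^4.4493 ≈ 85.56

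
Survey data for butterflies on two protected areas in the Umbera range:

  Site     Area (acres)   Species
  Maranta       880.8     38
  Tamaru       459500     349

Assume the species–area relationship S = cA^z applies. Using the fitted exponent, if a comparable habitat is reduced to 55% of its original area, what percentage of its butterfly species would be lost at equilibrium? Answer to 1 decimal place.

19.1%

z = ln(349/38) / ln(459500/880.8) = 2.2175 / 6.2571 = 0.3544
S_new/S_old = (A_new/A_old)^z = 0.55^0.3544 = exp(0.3544 × -0.5978) = 0.8091
Fraction lost = 1 − 0.8091 = 0.1909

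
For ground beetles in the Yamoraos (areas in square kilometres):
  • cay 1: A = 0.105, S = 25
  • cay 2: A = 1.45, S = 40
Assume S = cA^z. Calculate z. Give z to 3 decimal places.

0.179

Taking logs: ln S = ln c + z ln A, so z = (ln S₂ − ln S₁)/(ln A₂ − ln A₁).
z = ln(40/25) / ln(1.45/0.105) = ln(1.6) / ln(13.81) = 0.4700 / 2.6254 = 0.1790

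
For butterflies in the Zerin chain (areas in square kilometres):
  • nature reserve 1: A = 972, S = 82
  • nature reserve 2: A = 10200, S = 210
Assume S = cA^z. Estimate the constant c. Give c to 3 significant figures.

z = ln(S₂/S₁) / ln(A₂/A₁) = ln(210/82) / ln(10200/972) = 0.9404 / 2.3508 = 0.4000
c = S₁ / A₁^z = 82 / 972^0.4000 = 82 / 15.67 = 5.232

5.23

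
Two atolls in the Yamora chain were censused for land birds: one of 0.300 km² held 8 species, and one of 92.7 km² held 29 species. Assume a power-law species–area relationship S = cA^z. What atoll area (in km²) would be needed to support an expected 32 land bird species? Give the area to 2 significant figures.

z = ln(29/8) / ln(92.7/0.3) = 1.2879 / 5.7333 = 0.2246
c = 8 / 0.3^0.2246 = 8 / 0.763 = 10.48
A = (32/10.48)^(1/0.2246) ⇒ ln A = ln(3.052)/0.2246 = 4.9676
A = e^4.9676 ≈ 143.7 km²

140 km²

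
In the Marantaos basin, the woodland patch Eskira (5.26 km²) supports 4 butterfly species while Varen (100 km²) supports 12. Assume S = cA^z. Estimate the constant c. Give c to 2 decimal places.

z = ln(S₂/S₁) / ln(A₂/A₁) = ln(12/4) / ln(100/5.26) = 1.0986 / 2.9450 = 0.3730
c = S₁ / A₁^z = 4 / 5.26^0.3730 = 4 / 1.858 = 2.153

2.15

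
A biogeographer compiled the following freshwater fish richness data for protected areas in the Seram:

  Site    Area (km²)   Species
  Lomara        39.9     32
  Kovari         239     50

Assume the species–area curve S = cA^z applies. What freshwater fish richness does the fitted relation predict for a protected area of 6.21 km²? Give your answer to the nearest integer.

z = ln(50/32) / ln(239/39.9) = 0.4463 / 1.7901 = 0.2493
c = 32 / 39.9^0.2493 = 32 / 2.507 = 12.76
S₃ = 12.76 × 6.21^0.2493 = 12.76 × 1.577 ≈ 20.13

20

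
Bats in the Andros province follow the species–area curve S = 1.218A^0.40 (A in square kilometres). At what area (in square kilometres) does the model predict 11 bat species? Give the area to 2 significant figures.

11 = 1.218 × A^0.4  ⇒  A^0.4 = 11/1.218 = 9.031
ln A = ln(9.031) / 0.4 = 2.2007 / 0.4 = 5.5017
A = e^5.5017 ≈ 245.1 square kilometres

250 square kilometres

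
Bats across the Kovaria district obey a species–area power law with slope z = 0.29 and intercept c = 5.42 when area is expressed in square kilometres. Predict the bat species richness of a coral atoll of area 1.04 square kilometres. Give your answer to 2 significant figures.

5.5

S = 5.42 × 1.04^0.29
ln S = ln 5.42 + 0.29 × ln 1.04 = 1.6901 + 0.29 × 0.0392 = 1.7015
S = e^1.7015 ≈ 5.482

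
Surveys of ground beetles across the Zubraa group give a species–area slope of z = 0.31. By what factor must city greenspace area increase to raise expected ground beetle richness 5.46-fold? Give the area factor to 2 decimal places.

238.80

(A₂/A₁)^0.31 = 5.46, so A₂/A₁ = 5.46^(1/0.31) = 5.46^3.226
ln(A₂/A₁) = ln 5.46 / 0.31 = 1.6974 / 0.31 = 5.4756
A₂/A₁ = e^5.4756 ≈ 238.8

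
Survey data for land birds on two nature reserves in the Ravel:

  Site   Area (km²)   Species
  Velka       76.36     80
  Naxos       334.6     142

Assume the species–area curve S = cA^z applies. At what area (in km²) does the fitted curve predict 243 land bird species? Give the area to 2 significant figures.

z = ln(142/80) / ln(334.6/76.36) = 0.5738 / 1.4775 = 0.3884
c = 80 / 76.36^0.3884 = 80 / 5.386 = 14.85
A = (243/14.85)^(1/0.3884) ⇒ ln A = ln(16.36)/0.3884 = 7.1963
A = e^7.1963 ≈ 1334 km²

1300 km²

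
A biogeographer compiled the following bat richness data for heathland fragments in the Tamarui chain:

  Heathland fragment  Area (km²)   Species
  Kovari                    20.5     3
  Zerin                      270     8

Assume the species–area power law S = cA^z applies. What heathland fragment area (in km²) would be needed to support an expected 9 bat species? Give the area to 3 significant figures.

368 km²

z = ln(8/3) / ln(270/20.5) = 0.9808 / 2.5780 = 0.3805
c = 3 / 20.5^0.3805 = 3 / 3.156 = 0.9507
A = (9/0.9507)^(1/0.3805) ⇒ ln A = ln(9.467)/0.3805 = 5.9080
A = e^5.9080 ≈ 368 km²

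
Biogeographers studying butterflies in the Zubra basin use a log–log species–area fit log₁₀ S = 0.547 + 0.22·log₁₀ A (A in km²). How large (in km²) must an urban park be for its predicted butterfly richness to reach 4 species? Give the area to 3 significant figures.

1.78 km²

4 = 3.524 × A^0.22  ⇒  A^0.22 = 4/3.524 = 1.135
ln A = ln(1.135) / 0.22 = 0.1268 / 0.22 = 0.5763
A = e^0.5763 ≈ 1.779 km²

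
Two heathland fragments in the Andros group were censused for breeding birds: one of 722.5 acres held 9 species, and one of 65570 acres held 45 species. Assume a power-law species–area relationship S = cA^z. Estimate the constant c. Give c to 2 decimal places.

z = ln(S₂/S₁) / ln(A₂/A₁) = ln(45/9) / ln(65570/722.5) = 1.6094 / 4.5082 = 0.3570
c = S₁ / A₁^z = 9 / 722.5^0.3570 = 9 / 10.49 = 0.8583

0.86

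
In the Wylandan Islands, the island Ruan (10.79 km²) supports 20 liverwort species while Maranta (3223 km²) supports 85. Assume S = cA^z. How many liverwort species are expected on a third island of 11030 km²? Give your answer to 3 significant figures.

z = ln(85/20) / ln(3223/10.79) = 1.4469 / 5.6994 = 0.2539
c = 20 / 10.79^0.2539 = 20 / 1.829 = 10.93
S₃ = 10.93 × 11030^0.2539 = 10.93 × 10.62 ≈ 116.2

116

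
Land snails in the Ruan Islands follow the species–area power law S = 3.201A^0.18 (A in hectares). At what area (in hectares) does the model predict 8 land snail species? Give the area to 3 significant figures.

162 hectares

8 = 3.201 × A^0.18  ⇒  A^0.18 = 8/3.201 = 2.499
ln A = ln(2.499) / 0.18 = 0.9160 / 0.18 = 5.0888
A = e^5.0888 ≈ 162.2 hectares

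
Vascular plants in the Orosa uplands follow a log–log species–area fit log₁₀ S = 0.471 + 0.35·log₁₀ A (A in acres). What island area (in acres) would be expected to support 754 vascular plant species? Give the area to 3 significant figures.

754 = 2.958 × A^0.35  ⇒  A^0.35 = 754/2.958 = 254.9
ln A = ln(254.9) / 0.35 = 5.5409 / 0.35 = 15.8311
A = e^15.8311 ≈ 7504931 acres

7500000 acres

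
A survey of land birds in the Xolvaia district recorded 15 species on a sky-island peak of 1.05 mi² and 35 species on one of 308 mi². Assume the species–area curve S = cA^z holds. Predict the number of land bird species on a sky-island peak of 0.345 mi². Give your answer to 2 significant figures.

z = ln(35/15) / ln(308/1.05) = 0.8473 / 5.6813 = 0.1491
c = 15 / 1.05^0.1491 = 15 / 1.007 = 14.89
S₃ = 14.89 × 0.345^0.1491 = 14.89 × 0.8532 ≈ 12.71

13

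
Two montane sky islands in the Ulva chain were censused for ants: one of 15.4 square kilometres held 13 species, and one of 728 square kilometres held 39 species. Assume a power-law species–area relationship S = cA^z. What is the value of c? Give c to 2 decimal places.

z = ln(S₂/S₁) / ln(A₂/A₁) = ln(39/13) / ln(728/15.4) = 1.0986 / 3.8559 = 0.2849
c = S₁ / A₁^z = 13 / 15.4^0.2849 = 13 / 2.179 = 5.965

5.96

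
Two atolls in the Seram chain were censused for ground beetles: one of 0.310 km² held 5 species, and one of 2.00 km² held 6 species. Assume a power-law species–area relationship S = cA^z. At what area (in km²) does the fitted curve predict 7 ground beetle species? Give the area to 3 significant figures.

9.67 km²

z = ln(6/5) / ln(2/0.31) = 0.1823 / 1.8643 = 0.0978
c = 5 / 0.31^0.0978 = 5 / 0.8918 = 5.607
A = (7/5.607)^(1/0.0978) ⇒ ln A = ln(1.248)/0.0978 = 2.2694
A = e^2.2694 ≈ 9.674 km²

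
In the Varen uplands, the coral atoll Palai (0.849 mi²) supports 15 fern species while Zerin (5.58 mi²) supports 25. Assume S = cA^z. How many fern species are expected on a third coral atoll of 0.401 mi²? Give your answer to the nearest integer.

z = ln(25/15) / ln(5.58/0.849) = 0.5108 / 1.8829 = 0.2713
c = 15 / 0.849^0.2713 = 15 / 0.9566 = 15.68
S₃ = 15.68 × 0.401^0.2713 = 15.68 × 0.7804 ≈ 12.24

12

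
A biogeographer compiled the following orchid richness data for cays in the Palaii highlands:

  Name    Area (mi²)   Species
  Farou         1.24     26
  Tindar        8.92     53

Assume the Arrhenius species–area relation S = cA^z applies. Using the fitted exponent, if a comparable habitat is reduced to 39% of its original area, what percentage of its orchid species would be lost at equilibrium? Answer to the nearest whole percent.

29%

z = ln(53/26) / ln(8.92/1.24) = 0.7122 / 1.9732 = 0.3609
S_new/S_old = (A_new/A_old)^z = 0.39^0.3609 = exp(0.3609 × -0.9416) = 0.7119
Fraction lost = 1 − 0.7119 = 0.2881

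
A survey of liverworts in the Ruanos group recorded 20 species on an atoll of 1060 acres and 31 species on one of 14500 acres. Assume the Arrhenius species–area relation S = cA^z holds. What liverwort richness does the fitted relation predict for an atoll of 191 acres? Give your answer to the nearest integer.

z = ln(31/20) / ln(14500/1060) = 0.4383 / 2.6159 = 0.1675
c = 20 / 1060^0.1675 = 20 / 3.213 = 6.226
S₃ = 6.226 × 191^0.1675 = 6.226 × 2.411 ≈ 15.01

15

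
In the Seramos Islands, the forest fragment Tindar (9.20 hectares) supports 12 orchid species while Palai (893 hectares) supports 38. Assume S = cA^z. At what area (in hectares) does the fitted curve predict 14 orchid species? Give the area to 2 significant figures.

z = ln(38/12) / ln(893/9.2) = 1.1527 / 4.5754 = 0.2519
c = 12 / 9.2^0.2519 = 12 / 1.749 = 6.861
A = (14/6.861)^(1/0.2519) ⇒ ln A = ln(2.041)/0.2519 = 2.8311
A = e^2.8311 ≈ 16.96 hectares

17 hectares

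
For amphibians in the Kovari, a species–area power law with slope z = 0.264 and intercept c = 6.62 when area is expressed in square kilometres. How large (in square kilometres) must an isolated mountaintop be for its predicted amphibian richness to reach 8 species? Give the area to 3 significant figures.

8 = 6.62 × A^0.264  ⇒  A^0.264 = 8/6.62 = 1.208
ln A = ln(1.208) / 0.264 = 0.1893 / 0.264 = 0.7172
A = e^0.7172 ≈ 2.049 square kilometres

2.05 square kilometres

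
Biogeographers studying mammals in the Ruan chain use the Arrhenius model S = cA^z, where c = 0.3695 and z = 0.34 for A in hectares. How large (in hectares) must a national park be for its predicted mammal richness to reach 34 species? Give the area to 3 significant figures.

597000 hectares

34 = 0.3695 × A^0.34  ⇒  A^0.34 = 34/0.3695 = 92.02
ln A = ln(92.02) / 0.34 = 4.5220 / 0.34 = 13.2999
A = e^13.2999 ≈ 597134 hectares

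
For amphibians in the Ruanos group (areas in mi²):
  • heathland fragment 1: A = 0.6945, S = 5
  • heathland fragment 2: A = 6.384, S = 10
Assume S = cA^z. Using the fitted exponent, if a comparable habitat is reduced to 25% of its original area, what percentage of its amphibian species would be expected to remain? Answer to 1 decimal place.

64.8%

z = ln(10/5) / ln(6.384/0.6945) = 0.6931 / 2.2184 = 0.3125
S_new/S_old = (A_new/A_old)^z = 0.25^0.3125 = exp(0.3125 × -1.3863) = 0.6485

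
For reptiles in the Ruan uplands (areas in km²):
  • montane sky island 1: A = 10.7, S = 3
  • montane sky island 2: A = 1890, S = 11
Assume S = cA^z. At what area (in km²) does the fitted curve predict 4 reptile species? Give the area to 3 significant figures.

33.6 km²

z = ln(11/3) / ln(1890/10.7) = 1.2993 / 5.1741 = 0.2511
c = 3 / 10.7^0.2511 = 3 / 1.813 = 1.654
A = (4/1.654)^(1/0.2511) ⇒ ln A = ln(2.418)/0.2511 = 3.5159
A = e^3.5159 ≈ 33.65 km²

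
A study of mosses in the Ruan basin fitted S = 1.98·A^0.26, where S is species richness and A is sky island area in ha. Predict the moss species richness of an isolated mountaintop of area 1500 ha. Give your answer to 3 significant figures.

S = 1.98 × 1500^0.26 = 1.98 × 6.696 ≈ 13.26

13.3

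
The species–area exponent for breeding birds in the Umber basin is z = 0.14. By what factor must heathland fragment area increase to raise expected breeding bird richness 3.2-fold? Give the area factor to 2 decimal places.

(A₂/A₁)^0.14 = 3.2, so A₂/A₁ = 3.2^(1/0.14) = 3.2^7.143
ln(A₂/A₁) = ln 3.2 / 0.14 = 1.1632 / 0.14 = 8.3082
A₂/A₁ = e^8.3082 ≈ 4057

4057.09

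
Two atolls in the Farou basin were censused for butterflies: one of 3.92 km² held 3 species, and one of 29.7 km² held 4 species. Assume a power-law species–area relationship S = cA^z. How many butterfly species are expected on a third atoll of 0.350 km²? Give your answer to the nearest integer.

z = ln(4/3) / ln(29.7/3.92) = 0.2877 / 2.0251 = 0.1421
c = 3 / 3.92^0.1421 = 3 / 1.214 = 2.471
S₃ = 2.471 × 0.35^0.1421 = 2.471 × 0.8614 ≈ 2.128

2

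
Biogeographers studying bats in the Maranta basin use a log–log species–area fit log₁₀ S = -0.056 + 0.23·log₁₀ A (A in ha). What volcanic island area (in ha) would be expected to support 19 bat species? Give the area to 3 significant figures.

636000 ha

19 = 0.879 × A^0.23  ⇒  A^0.23 = 19/0.879 = 21.61
ln A = ln(21.61) / 0.23 = 3.0734 / 0.23 = 13.3625
A = e^13.3625 ≈ 635736 ha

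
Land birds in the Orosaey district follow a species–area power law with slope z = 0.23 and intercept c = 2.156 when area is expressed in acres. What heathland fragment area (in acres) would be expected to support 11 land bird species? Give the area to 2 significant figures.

11 = 2.156 × A^0.23  ⇒  A^0.23 = 11/2.156 = 5.102
ln A = ln(5.102) / 0.23 = 1.6296 / 0.23 = 7.0854
A = e^7.0854 ≈ 1194 acres

1200 acres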